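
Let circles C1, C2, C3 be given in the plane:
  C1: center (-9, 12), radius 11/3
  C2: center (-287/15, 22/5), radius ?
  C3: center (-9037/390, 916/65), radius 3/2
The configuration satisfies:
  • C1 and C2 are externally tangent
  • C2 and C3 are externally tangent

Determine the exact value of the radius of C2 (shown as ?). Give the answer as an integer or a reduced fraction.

1. [ext C1·C2]  r_C2² + (22/3)r_C2 − 147 = 0  ⇒  r_C2 = 9 (r>0 drops 1)
2. [ext C2·C3]  r_C2² + 3r_C2 − 108 = 0  ⇒  r_C2 = 9 (r>0 drops 1)

9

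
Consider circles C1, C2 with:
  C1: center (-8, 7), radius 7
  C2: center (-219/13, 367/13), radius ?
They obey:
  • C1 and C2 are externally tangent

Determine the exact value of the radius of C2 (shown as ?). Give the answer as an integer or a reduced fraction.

1. [ext C1·C2]  r_C2² + 14r_C2 − 480 = 0  ⇒  r_C2 = 16 (r>0 drops 1)

16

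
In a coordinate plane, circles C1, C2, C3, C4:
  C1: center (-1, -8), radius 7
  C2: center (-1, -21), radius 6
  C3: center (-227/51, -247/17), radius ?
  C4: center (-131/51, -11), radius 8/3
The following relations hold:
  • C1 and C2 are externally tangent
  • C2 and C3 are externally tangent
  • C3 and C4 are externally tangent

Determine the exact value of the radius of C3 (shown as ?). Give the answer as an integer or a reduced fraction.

1. [ext C2·C3]  r_C3² + 12r_C3 − 160/9 = 0  ⇒  r_C3 = 4/3 (r>0 drops 1)
2. [ext C3·C4]  r_C3² + (16/3)r_C3 − 80/9 = 0  ⇒  r_C3 = 4/3 (r>0 drops 1)

4/3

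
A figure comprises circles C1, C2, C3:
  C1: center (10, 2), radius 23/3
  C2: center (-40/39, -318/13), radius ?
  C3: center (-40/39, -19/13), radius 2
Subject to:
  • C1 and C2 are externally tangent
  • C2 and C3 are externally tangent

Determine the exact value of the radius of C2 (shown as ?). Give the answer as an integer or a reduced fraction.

21

1. [ext C1·C2]  r_C2² + (46/3)r_C2 − 763 = 0  ⇒  r_C2 = 21 (r>0 drops 1)
2. [ext C2·C3]  r_C2² + 4r_C2 − 525 = 0  ⇒  r_C2 = 21 (r>0 drops 1)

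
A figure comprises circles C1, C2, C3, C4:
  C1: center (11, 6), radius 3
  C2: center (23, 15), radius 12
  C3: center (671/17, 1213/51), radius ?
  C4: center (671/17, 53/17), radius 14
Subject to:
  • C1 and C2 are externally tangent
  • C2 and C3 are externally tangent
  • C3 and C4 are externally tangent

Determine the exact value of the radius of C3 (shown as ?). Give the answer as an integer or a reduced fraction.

20/3

1. [ext C2·C3]  r_C3² + 24r_C3 − 1840/9 = 0  ⇒  r_C3 = 20/3 (r>0 drops 1)
2. [ext C3·C4]  r_C3² + 28r_C3 − 2080/9 = 0  ⇒  r_C3 = 20/3 (r>0 drops 1)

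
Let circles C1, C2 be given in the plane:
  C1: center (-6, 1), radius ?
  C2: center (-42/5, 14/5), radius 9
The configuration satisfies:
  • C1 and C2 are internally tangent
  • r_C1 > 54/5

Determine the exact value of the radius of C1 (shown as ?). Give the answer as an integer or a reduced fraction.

12

1. [int C1,C2]  r_C1² − 18r_C1 + 72 = 0  ⇒  r_C1 = 6 or 12
2. given r_C1 > 54/5: keep 12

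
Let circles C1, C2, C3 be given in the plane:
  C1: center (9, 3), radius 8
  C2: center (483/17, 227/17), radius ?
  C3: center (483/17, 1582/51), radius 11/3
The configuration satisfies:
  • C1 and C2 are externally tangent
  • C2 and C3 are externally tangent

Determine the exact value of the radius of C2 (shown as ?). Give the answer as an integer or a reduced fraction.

1. [ext C1·C2]  r_C2² + 16r_C2 − 420 = 0  ⇒  r_C2 = 14 (r>0 drops 1)
2. [ext C2·C3]  r_C2² + (22/3)r_C2 − 896/3 = 0  ⇒  r_C2 = 14 (r>0 drops 1)

14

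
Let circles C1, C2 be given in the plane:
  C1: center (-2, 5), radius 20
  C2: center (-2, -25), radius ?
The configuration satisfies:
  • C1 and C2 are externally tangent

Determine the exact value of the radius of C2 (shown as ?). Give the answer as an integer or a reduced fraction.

10

1. [ext C1·C2]  r_C2² + 40r_C2 − 500 = 0  ⇒  r_C2 = 10 (r>0 drops 1)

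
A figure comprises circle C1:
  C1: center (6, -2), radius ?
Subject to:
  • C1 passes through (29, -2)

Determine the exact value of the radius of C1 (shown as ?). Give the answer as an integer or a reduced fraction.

23

1. [C1∋P]  r_C1² − 529 = 0  ⇒  r_C1 = 23 (r>0 drops 1)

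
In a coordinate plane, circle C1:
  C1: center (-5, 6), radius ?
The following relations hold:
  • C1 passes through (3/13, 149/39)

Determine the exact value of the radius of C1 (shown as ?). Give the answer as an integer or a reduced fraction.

17/3

1. [C1∋P]  r_C1² − 289/9 = 0  ⇒  r_C1 = 17/3 (r>0 drops 1)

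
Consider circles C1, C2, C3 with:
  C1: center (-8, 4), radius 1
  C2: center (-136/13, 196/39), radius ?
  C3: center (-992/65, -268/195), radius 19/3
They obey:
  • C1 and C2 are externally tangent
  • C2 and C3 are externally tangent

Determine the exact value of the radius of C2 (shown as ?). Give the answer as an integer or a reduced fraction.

5/3

1. [ext C1·C2]  r_C2² + 2r_C2 − 55/9 = 0  ⇒  r_C2 = 5/3 (r>0 drops 1)
2. [ext C2·C3]  r_C2² + (38/3)r_C2 − 215/9 = 0  ⇒  r_C2 = 5/3 (r>0 drops 1)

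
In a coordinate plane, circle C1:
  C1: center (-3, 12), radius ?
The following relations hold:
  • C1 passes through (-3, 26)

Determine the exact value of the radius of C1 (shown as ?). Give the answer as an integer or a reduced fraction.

14

1. [C1∋P]  r_C1² − 196 = 0  ⇒  r_C1 = 14 (r>0 drops 1)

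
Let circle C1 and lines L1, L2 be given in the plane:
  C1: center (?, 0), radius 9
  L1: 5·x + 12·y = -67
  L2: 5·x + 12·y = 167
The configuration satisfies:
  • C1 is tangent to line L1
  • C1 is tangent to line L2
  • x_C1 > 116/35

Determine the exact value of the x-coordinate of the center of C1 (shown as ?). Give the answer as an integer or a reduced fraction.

10

1. [C1‖L1]  x_C1² + (134/5)x_C1 − 368 = 0  ⇒  x_C1 = -184/5 or 10
2. [C1‖L2]  x_C1² − (334/5)x_C1 + 568 = 0  ⇒  x_C1 = 10 or 284/5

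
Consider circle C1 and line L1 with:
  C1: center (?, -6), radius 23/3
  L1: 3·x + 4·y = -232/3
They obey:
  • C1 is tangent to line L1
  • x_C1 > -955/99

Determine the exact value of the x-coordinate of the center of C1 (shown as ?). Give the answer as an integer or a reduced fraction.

1. [C1‖L1]  x_C1² + (320/9)x_C1 + 1375/9 = 0  ⇒  x_C1 = -275/9 or -5
2. given x_C1 > -955/99: keep -5

-5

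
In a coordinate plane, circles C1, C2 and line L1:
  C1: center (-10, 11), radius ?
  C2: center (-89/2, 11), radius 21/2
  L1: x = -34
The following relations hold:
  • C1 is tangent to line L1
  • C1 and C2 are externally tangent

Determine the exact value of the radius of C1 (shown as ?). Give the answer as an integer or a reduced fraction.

24

1. [C1‖L1]  r_C1² − 576 = 0  ⇒  r_C1 = 24 (r>0 drops 1)
2. [ext C1·C2]  r_C1² + 21r_C1 − 1080 = 0  ⇒  r_C1 = 24 (r>0 drops 1)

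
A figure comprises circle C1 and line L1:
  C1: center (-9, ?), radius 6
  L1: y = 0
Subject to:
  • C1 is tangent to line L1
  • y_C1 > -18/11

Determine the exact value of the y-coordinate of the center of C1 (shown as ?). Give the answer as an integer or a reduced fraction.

6

1. [C1‖L1]  y_C1² − 36 = 0  ⇒  y_C1 = -6 or 6
2. given y_C1 > -18/11: keep 6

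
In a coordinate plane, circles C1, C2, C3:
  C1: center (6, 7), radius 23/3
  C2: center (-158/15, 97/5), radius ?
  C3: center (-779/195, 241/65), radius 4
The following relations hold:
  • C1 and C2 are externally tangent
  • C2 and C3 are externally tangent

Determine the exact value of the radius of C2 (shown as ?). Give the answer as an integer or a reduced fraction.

13

1. [ext C1·C2]  r_C2² + (46/3)r_C2 − 1105/3 = 0  ⇒  r_C2 = 13 (r>0 drops 1)
2. [ext C2·C3]  r_C2² + 8r_C2 − 273 = 0  ⇒  r_C2 = 13 (r>0 drops 1)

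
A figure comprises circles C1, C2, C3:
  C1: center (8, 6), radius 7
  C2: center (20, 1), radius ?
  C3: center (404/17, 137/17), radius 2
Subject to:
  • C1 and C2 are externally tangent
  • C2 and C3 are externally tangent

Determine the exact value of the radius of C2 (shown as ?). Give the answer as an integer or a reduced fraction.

6

1. [ext C1·C2]  r_C2² + 14r_C2 − 120 = 0  ⇒  r_C2 = 6 (r>0 drops 1)
2. [ext C2·C3]  r_C2² + 4r_C2 − 60 = 0  ⇒  r_C2 = 6 (r>0 drops 1)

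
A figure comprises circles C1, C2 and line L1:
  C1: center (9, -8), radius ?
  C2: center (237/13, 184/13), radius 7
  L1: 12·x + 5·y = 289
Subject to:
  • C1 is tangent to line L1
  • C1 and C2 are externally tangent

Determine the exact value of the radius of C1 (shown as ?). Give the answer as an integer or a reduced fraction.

1. [C1‖L1]  r_C1² − 289 = 0  ⇒  r_C1 = 17 (r>0 drops 1)
2. [ext C1·C2]  r_C1² + 14r_C1 − 527 = 0  ⇒  r_C1 = 17 (r>0 drops 1)

17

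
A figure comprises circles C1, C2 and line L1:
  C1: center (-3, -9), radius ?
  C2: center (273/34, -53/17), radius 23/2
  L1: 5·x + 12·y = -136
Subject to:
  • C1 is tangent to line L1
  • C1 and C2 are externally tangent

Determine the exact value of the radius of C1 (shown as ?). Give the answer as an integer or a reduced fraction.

1

1. [C1‖L1]  r_C1² − 1 = 0  ⇒  r_C1 = 1 (r>0 drops 1)
2. [ext C1·C2]  r_C1² + 23r_C1 − 24 = 0  ⇒  r_C1 = 1 (r>0 drops 1)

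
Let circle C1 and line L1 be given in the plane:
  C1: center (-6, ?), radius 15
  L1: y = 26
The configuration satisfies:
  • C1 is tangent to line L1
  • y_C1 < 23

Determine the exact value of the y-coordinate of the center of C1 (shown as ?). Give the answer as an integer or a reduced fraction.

11

1. [C1‖L1]  y_C1² − 52y_C1 + 451 = 0  ⇒  y_C1 = 11 or 41
2. given y_C1 < 23: keep 11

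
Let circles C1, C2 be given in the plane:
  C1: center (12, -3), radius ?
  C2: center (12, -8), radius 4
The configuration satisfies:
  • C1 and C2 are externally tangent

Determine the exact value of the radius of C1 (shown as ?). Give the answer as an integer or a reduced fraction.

1. [ext C1·C2]  r_C1² + 8r_C1 − 9 = 0  ⇒  r_C1 = 1 (r>0 drops 1)

1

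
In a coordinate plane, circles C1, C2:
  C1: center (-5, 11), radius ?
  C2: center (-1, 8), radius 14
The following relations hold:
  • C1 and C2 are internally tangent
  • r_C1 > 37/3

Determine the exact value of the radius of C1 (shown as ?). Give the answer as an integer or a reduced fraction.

1. [int C1,C2]  r_C1² − 28r_C1 + 171 = 0  ⇒  r_C1 = 9 or 19
2. given r_C1 > 37/3: keep 19

19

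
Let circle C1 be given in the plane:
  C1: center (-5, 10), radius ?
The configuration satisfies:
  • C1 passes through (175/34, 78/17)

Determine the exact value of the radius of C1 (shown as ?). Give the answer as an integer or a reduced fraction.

23/2

1. [C1∋P]  r_C1² − 529/4 = 0  ⇒  r_C1 = 23/2 (r>0 drops 1)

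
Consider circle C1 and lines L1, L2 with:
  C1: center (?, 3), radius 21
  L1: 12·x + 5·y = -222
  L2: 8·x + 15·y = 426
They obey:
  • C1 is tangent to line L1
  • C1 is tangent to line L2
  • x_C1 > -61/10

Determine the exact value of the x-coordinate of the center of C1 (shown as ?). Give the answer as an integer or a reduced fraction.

3

1. [C1‖L1]  x_C1² + (79/2)x_C1 − 255/2 = 0  ⇒  x_C1 = -85/2 or 3
2. [C1‖L2]  x_C1² − (381/4)x_C1 + 1107/4 = 0  ⇒  x_C1 = 3 or 369/4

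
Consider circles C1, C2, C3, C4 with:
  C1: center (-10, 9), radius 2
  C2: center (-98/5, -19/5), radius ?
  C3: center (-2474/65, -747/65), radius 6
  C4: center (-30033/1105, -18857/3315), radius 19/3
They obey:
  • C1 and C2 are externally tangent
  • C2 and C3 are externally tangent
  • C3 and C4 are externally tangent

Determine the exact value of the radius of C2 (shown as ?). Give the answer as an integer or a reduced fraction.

14

1. [ext C1·C2]  r_C2² + 4r_C2 − 252 = 0  ⇒  r_C2 = 14 (r>0 drops 1)
2. [ext C2·C3]  r_C2² + 12r_C2 − 364 = 0  ⇒  r_C2 = 14 (r>0 drops 1)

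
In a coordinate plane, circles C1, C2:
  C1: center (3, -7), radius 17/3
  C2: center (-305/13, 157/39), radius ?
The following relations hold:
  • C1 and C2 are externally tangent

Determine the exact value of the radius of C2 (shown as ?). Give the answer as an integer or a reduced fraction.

1. [ext C1·C2]  r_C2² + (34/3)r_C2 − 2369/3 = 0  ⇒  r_C2 = 23 (r>0 drops 1)

23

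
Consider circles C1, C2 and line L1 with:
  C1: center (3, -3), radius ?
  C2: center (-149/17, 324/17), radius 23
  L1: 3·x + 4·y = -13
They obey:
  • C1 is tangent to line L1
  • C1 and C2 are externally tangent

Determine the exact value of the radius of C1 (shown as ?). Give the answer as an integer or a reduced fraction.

1. [C1‖L1]  r_C1² − 4 = 0  ⇒  r_C1 = 2 (r>0 drops 1)
2. [ext C1·C2]  r_C1² + 46r_C1 − 96 = 0  ⇒  r_C1 = 2 (r>0 drops 1)

2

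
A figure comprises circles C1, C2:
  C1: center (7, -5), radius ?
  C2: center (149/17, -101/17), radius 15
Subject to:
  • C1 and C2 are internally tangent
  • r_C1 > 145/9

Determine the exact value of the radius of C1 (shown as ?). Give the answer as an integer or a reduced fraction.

17

1. [int C1,C2]  r_C1² − 30r_C1 + 221 = 0  ⇒  r_C1 = 13 or 17
2. given r_C1 > 145/9: keep 17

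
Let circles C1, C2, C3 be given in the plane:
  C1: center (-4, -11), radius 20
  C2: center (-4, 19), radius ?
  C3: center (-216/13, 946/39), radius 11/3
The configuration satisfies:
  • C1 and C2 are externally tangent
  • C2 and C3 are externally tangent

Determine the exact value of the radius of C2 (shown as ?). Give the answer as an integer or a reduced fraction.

10

1. [ext C1·C2]  r_C2² + 40r_C2 − 500 = 0  ⇒  r_C2 = 10 (r>0 drops 1)
2. [ext C2·C3]  r_C2² + (22/3)r_C2 − 520/3 = 0  ⇒  r_C2 = 10 (r>0 drops 1)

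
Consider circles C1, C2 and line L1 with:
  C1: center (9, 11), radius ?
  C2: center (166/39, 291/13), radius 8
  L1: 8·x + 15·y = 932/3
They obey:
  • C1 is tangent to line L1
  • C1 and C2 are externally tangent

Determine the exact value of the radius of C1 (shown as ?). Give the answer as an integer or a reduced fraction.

1. [C1‖L1]  r_C1² − 169/9 = 0  ⇒  r_C1 = 13/3 (r>0 drops 1)
2. [ext C1·C2]  r_C1² + 16r_C1 − 793/9 = 0  ⇒  r_C1 = 13/3 (r>0 drops 1)

13/3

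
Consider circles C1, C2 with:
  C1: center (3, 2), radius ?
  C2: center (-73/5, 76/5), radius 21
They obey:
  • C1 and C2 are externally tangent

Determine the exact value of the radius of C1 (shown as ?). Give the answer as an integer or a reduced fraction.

1

1. [ext C1·C2]  r_C1² + 42r_C1 − 43 = 0  ⇒  r_C1 = 1 (r>0 drops 1)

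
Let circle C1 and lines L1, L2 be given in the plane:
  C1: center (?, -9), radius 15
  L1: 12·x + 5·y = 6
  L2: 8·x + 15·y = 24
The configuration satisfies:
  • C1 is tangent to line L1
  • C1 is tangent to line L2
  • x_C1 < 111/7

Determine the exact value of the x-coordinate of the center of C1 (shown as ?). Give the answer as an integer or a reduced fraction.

1. [C1‖L1]  x_C1² − (17/2)x_C1 − 246 = 0  ⇒  x_C1 = -12 or 41/2
2. [C1‖L2]  x_C1² − (159/4)x_C1 − 621 = 0  ⇒  x_C1 = -12 or 207/4

-12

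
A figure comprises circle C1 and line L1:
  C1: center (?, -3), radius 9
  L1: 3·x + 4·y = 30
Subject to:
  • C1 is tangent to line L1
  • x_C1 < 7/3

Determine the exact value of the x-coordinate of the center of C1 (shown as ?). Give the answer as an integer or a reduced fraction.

1. [C1‖L1]  x_C1² − 28x_C1 − 29 = 0  ⇒  x_C1 = -1 or 29
2. given x_C1 < 7/3: keep -1

-1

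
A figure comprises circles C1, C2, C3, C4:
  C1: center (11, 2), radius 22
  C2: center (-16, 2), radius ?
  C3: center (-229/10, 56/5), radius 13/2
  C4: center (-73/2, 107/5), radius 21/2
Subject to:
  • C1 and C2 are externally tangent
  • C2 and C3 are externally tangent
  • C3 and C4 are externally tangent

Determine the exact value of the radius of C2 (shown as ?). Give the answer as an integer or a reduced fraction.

1. [ext C1·C2]  r_C2² + 44r_C2 − 245 = 0  ⇒  r_C2 = 5 (r>0 drops 1)
2. [ext C2·C3]  r_C2² + 13r_C2 − 90 = 0  ⇒  r_C2 = 5 (r>0 drops 1)

5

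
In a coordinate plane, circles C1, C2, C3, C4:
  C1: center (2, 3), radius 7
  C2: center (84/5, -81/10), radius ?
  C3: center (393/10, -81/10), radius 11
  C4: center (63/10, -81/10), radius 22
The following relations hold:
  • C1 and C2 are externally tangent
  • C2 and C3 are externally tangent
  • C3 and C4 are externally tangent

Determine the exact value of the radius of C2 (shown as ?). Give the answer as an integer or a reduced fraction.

23/2

1. [ext C1·C2]  r_C2² + 14r_C2 − 1173/4 = 0  ⇒  r_C2 = 23/2 (r>0 drops 1)
2. [ext C2·C3]  r_C2² + 22r_C2 − 1541/4 = 0  ⇒  r_C2 = 23/2 (r>0 drops 1)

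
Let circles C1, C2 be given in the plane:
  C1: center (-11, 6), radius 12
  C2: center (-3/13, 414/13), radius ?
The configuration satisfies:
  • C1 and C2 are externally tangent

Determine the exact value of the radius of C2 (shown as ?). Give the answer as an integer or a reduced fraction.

1. [ext C1·C2]  r_C2² + 24r_C2 − 640 = 0  ⇒  r_C2 = 16 (r>0 drops 1)

16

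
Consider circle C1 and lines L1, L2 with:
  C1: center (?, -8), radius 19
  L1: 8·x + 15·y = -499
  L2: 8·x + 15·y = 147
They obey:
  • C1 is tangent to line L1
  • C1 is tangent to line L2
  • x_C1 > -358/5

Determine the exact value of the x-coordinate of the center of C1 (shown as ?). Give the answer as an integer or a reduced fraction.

-7

1. [C1‖L1]  x_C1² + (379/4)x_C1 + 2457/4 = 0  ⇒  x_C1 = -351/4 or -7
2. [C1‖L2]  x_C1² − (267/4)x_C1 − 2065/4 = 0  ⇒  x_C1 = -7 or 295/4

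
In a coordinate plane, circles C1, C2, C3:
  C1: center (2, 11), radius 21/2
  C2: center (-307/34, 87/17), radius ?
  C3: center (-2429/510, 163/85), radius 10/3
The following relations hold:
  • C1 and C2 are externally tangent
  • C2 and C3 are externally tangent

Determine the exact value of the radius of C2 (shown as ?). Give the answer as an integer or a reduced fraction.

1. [ext C1·C2]  r_C2² + 21r_C2 − 46 = 0  ⇒  r_C2 = 2 (r>0 drops 1)
2. [ext C2·C3]  r_C2² + (20/3)r_C2 − 52/3 = 0  ⇒  r_C2 = 2 (r>0 drops 1)

2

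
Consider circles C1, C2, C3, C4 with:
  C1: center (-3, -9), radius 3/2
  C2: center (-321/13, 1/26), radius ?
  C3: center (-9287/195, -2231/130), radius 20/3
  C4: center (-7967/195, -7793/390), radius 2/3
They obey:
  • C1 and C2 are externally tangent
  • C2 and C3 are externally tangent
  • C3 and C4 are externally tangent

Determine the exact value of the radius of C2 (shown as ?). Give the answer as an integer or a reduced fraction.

22

1. [ext C1·C2]  r_C2² + 3r_C2 − 550 = 0  ⇒  r_C2 = 22 (r>0 drops 1)
2. [ext C2·C3]  r_C2² + (40/3)r_C2 − 2332/3 = 0  ⇒  r_C2 = 22 (r>0 drops 1)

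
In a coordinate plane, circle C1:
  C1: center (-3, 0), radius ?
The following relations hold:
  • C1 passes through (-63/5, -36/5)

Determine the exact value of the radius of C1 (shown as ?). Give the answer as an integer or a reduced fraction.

1. [C1∋P]  r_C1² − 144 = 0  ⇒  r_C1 = 12 (r>0 drops 1)

12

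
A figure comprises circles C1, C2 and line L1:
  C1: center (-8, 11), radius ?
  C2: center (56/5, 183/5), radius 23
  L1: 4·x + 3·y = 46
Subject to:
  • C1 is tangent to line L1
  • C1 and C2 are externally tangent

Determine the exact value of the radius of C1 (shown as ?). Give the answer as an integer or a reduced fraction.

9

1. [C1‖L1]  r_C1² − 81 = 0  ⇒  r_C1 = 9 (r>0 drops 1)
2. [ext C1·C2]  r_C1² + 46r_C1 − 495 = 0  ⇒  r_C1 = 9 (r>0 drops 1)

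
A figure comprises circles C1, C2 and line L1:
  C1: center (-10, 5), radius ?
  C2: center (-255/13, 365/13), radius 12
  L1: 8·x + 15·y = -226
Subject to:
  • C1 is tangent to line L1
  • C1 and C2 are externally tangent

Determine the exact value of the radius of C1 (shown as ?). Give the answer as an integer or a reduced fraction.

1. [C1‖L1]  r_C1² − 169 = 0  ⇒  r_C1 = 13 (r>0 drops 1)
2. [ext C1·C2]  r_C1² + 24r_C1 − 481 = 0  ⇒  r_C1 = 13 (r>0 drops 1)

13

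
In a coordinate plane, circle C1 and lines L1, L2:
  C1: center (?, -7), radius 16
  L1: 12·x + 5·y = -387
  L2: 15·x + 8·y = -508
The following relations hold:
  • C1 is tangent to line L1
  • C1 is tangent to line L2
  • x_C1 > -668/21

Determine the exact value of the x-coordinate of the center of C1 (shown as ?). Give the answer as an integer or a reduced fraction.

-12

1. [C1‖L1]  x_C1² + (176/3)x_C1 + 560 = 0  ⇒  x_C1 = -140/3 or -12
2. [C1‖L2]  x_C1² + (904/15)x_C1 + 2896/5 = 0  ⇒  x_C1 = -724/15 or -12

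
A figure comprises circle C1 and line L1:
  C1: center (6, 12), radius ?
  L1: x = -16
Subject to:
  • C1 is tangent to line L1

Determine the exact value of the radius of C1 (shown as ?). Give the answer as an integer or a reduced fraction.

22

1. [C1‖L1]  r_C1² − 484 = 0  ⇒  r_C1 = 22 (r>0 drops 1)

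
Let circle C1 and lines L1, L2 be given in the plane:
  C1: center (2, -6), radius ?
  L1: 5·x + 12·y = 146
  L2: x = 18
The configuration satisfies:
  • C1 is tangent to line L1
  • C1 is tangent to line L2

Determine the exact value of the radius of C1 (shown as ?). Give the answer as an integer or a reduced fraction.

16

1. [C1‖L1]  r_C1² − 256 = 0  ⇒  r_C1 = 16 (r>0 drops 1)
2. [C1‖L2]  r_C1² − 256 = 0  ⇒  r_C1 = 16 (r>0 drops 1)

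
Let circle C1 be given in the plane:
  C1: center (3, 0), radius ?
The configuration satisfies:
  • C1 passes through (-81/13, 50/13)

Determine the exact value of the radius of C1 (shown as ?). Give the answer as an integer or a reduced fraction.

1. [C1∋P]  r_C1² − 100 = 0  ⇒  r_C1 = 10 (r>0 drops 1)

10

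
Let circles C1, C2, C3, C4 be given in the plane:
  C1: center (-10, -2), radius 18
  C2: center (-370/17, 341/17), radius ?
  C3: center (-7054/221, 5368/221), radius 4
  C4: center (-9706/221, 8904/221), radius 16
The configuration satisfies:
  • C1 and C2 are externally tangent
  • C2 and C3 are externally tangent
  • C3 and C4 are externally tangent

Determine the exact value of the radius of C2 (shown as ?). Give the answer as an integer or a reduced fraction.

1. [ext C1·C2]  r_C2² + 36r_C2 − 301 = 0  ⇒  r_C2 = 7 (r>0 drops 1)
2. [ext C2·C3]  r_C2² + 8r_C2 − 105 = 0  ⇒  r_C2 = 7 (r>0 drops 1)

7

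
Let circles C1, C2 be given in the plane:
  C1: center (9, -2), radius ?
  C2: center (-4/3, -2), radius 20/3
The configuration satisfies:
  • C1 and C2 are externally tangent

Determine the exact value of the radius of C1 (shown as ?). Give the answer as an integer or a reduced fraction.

1. [ext C1·C2]  r_C1² + (40/3)r_C1 − 187/3 = 0  ⇒  r_C1 = 11/3 (r>0 drops 1)

11/3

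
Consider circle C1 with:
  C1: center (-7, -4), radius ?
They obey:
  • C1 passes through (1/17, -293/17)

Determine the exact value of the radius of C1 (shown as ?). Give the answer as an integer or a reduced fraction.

1. [C1∋P]  r_C1² − 225 = 0  ⇒  r_C1 = 15 (r>0 drops 1)

15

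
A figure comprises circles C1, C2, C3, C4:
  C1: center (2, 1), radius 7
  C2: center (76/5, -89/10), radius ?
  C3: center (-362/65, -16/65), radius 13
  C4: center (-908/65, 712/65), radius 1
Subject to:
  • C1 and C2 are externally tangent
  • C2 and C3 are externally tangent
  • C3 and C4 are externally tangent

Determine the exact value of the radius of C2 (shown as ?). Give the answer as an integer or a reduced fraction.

1. [ext C1·C2]  r_C2² + 14r_C2 − 893/4 = 0  ⇒  r_C2 = 19/2 (r>0 drops 1)
2. [ext C2·C3]  r_C2² + 26r_C2 − 1349/4 = 0  ⇒  r_C2 = 19/2 (r>0 drops 1)

19/2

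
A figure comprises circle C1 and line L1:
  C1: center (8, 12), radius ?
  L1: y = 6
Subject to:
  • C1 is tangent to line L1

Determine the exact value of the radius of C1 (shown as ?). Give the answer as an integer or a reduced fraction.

6

1. [C1‖L1]  r_C1² − 36 = 0  ⇒  r_C1 = 6 (r>0 drops 1)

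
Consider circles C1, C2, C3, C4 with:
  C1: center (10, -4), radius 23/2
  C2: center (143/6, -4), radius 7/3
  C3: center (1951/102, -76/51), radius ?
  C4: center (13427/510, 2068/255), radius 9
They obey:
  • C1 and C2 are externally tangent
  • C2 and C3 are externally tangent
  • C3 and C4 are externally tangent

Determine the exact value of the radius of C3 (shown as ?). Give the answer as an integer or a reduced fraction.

3

1. [ext C2·C3]  r_C3² + (14/3)r_C3 − 23 = 0  ⇒  r_C3 = 3 (r>0 drops 1)
2. [ext C3·C4]  r_C3² + 18r_C3 − 63 = 0  ⇒  r_C3 = 3 (r>0 drops 1)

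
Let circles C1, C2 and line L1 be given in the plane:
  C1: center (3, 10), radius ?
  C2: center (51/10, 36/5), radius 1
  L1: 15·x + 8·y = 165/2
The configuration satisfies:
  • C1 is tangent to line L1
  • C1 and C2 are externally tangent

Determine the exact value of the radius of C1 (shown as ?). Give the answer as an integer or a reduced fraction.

5/2

1. [C1‖L1]  r_C1² − 25/4 = 0  ⇒  r_C1 = 5/2 (r>0 drops 1)
2. [ext C1·C2]  r_C1² + 2r_C1 − 45/4 = 0  ⇒  r_C1 = 5/2 (r>0 drops 1)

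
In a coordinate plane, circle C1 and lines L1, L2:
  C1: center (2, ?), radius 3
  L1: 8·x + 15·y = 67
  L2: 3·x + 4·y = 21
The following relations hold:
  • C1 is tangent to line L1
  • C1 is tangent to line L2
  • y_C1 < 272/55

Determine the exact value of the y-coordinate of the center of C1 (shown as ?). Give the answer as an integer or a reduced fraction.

1. [C1‖L1]  y_C1² − (34/5)y_C1 = 0  ⇒  y_C1 = 0 or 34/5
2. [C1‖L2]  y_C1² − (15/2)y_C1 = 0  ⇒  y_C1 = 0 or 15/2

0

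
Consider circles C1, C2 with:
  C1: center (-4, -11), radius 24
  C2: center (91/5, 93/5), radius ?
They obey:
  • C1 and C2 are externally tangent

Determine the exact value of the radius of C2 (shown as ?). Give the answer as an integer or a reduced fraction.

1. [ext C1·C2]  r_C2² + 48r_C2 − 793 = 0  ⇒  r_C2 = 13 (r>0 drops 1)

13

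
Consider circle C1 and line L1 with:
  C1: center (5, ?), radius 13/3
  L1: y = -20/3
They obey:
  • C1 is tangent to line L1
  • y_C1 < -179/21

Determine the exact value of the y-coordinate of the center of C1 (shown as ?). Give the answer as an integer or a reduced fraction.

-11

1. [C1‖L1]  y_C1² + (40/3)y_C1 + 77/3 = 0  ⇒  y_C1 = -11 or -7/3
2. given y_C1 < -179/21: keep -11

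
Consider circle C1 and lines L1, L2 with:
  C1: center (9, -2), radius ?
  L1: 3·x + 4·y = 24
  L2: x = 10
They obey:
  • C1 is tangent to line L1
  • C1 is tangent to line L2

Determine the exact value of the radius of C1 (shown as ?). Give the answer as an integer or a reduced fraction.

1. [C1‖L1]  r_C1² − 1 = 0  ⇒  r_C1 = 1 (r>0 drops 1)
2. [C1‖L2]  r_C1² − 1 = 0  ⇒  r_C1 = 1 (r>0 drops 1)

1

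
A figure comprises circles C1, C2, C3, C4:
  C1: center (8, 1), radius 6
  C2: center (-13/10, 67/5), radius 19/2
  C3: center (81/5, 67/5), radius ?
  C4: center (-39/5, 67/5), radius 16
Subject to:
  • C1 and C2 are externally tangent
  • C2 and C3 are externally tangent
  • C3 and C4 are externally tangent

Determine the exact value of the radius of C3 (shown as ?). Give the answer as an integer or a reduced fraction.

1. [ext C2·C3]  r_C3² + 19r_C3 − 216 = 0  ⇒  r_C3 = 8 (r>0 drops 1)
2. [ext C3·C4]  r_C3² + 32r_C3 − 320 = 0  ⇒  r_C3 = 8 (r>0 drops 1)

8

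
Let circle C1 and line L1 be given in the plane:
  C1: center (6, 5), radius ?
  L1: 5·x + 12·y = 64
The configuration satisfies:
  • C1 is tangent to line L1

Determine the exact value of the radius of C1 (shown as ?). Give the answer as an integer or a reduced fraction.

2

1. [C1‖L1]  r_C1² − 4 = 0  ⇒  r_C1 = 2 (r>0 drops 1)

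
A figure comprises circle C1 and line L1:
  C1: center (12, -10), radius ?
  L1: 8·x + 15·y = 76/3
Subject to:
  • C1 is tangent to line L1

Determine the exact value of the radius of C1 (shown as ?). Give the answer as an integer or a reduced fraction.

1. [C1‖L1]  r_C1² − 196/9 = 0  ⇒  r_C1 = 14/3 (r>0 drops 1)

14/3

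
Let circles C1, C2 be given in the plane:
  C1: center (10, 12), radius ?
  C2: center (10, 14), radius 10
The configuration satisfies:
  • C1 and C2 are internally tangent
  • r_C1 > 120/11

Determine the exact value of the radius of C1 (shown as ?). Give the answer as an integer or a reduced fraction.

1. [int C1,C2]  r_C1² − 20r_C1 + 96 = 0  ⇒  r_C1 = 8 or 12
2. given r_C1 > 120/11: keep 12

12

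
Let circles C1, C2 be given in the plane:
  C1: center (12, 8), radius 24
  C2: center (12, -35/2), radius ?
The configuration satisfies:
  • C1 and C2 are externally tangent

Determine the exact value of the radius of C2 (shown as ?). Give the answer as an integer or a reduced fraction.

3/2

1. [ext C1·C2]  r_C2² + 48r_C2 − 297/4 = 0  ⇒  r_C2 = 3/2 (r>0 drops 1)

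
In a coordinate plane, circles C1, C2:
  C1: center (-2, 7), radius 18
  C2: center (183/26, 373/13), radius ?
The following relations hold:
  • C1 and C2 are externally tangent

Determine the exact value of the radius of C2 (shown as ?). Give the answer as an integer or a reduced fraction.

11/2

1. [ext C1·C2]  r_C2² + 36r_C2 − 913/4 = 0  ⇒  r_C2 = 11/2 (r>0 drops 1)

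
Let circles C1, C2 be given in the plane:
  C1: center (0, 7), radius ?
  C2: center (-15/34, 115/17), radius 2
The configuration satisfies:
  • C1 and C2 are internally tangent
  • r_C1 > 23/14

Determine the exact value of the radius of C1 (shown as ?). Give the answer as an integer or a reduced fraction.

5/2

1. [int C1,C2]  r_C1² − 4r_C1 + 15/4 = 0  ⇒  r_C1 = 3/2 or 5/2
2. given r_C1 > 23/14: keep 5/2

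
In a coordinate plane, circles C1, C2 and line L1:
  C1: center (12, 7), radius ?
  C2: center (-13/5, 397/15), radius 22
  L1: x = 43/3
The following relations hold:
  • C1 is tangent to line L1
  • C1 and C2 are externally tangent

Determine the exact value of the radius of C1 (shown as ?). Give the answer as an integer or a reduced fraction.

7/3

1. [C1‖L1]  r_C1² − 49/9 = 0  ⇒  r_C1 = 7/3 (r>0 drops 1)
2. [ext C1·C2]  r_C1² + 44r_C1 − 973/9 = 0  ⇒  r_C1 = 7/3 (r>0 drops 1)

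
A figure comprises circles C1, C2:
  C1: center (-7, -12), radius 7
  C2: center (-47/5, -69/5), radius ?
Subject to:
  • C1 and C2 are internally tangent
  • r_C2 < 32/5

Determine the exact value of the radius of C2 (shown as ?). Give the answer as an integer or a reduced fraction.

1. [int C1,C2]  r_C2² − 14r_C2 + 40 = 0  ⇒  r_C2 = 4 or 10
2. given r_C2 < 32/5: keep 4

4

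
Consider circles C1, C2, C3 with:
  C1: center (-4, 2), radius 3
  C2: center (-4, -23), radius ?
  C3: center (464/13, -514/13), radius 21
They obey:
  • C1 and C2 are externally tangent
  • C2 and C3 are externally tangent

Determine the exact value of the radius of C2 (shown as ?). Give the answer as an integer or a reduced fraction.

22

1. [ext C1·C2]  r_C2² + 6r_C2 − 616 = 0  ⇒  r_C2 = 22 (r>0 drops 1)
2. [ext C2·C3]  r_C2² + 42r_C2 − 1408 = 0  ⇒  r_C2 = 22 (r>0 drops 1)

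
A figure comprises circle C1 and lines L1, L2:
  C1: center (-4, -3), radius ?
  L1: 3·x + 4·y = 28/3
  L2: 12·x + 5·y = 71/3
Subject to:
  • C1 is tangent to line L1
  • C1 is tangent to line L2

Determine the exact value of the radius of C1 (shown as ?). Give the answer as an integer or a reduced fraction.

1. [C1‖L1]  r_C1² − 400/9 = 0  ⇒  r_C1 = 20/3 (r>0 drops 1)
2. [C1‖L2]  r_C1² − 400/9 = 0  ⇒  r_C1 = 20/3 (r>0 drops 1)

20/3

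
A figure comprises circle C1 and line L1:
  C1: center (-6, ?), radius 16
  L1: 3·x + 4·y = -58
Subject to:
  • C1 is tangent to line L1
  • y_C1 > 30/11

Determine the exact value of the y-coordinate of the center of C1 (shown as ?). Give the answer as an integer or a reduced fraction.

10

1. [C1‖L1]  y_C1² + 20y_C1 − 300 = 0  ⇒  y_C1 = -30 or 10
2. given y_C1 > 30/11: keep 10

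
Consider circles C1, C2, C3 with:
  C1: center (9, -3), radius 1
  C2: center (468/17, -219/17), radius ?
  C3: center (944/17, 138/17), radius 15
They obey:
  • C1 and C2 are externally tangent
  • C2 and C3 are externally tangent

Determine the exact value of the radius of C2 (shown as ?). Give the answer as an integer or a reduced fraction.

1. [ext C1·C2]  r_C2² + 2r_C2 − 440 = 0  ⇒  r_C2 = 20 (r>0 drops 1)
2. [ext C2·C3]  r_C2² + 30r_C2 − 1000 = 0  ⇒  r_C2 = 20 (r>0 drops 1)

20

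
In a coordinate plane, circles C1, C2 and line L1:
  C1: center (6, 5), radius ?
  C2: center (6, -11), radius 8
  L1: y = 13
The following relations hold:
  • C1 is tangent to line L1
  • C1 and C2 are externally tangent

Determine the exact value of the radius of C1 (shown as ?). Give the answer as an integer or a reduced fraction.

1. [C1‖L1]  r_C1² − 64 = 0  ⇒  r_C1 = 8 (r>0 drops 1)
2. [ext C1·C2]  r_C1² + 16r_C1 − 192 = 0  ⇒  r_C1 = 8 (r>0 drops 1)

8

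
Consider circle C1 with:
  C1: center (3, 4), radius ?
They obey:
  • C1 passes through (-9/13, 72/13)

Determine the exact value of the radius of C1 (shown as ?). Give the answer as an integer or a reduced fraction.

1. [C1∋P]  r_C1² − 16 = 0  ⇒  r_C1 = 4 (r>0 drops 1)

4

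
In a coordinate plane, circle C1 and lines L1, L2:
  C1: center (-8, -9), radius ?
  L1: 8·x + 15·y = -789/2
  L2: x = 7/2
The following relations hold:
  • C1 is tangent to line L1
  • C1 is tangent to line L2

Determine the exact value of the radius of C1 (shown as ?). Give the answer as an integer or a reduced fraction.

23/2

1. [C1‖L1]  r_C1² − 529/4 = 0  ⇒  r_C1 = 23/2 (r>0 drops 1)
2. [C1‖L2]  r_C1² − 529/4 = 0  ⇒  r_C1 = 23/2 (r>0 drops 1)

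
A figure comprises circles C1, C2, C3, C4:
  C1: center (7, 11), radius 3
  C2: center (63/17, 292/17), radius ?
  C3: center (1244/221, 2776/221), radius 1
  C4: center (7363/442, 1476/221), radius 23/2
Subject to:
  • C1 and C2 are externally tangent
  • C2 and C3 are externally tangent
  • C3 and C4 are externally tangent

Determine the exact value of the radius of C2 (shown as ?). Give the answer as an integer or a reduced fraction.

4

1. [ext C1·C2]  r_C2² + 6r_C2 − 40 = 0  ⇒  r_C2 = 4 (r>0 drops 1)
2. [ext C2·C3]  r_C2² + 2r_C2 − 24 = 0  ⇒  r_C2 = 4 (r>0 drops 1)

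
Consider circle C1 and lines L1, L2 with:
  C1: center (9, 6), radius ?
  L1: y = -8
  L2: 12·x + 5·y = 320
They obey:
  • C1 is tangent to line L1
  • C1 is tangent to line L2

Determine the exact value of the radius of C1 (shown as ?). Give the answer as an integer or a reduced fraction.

1. [C1‖L1]  r_C1² − 196 = 0  ⇒  r_C1 = 14 (r>0 drops 1)
2. [C1‖L2]  r_C1² − 196 = 0  ⇒  r_C1 = 14 (r>0 drops 1)

14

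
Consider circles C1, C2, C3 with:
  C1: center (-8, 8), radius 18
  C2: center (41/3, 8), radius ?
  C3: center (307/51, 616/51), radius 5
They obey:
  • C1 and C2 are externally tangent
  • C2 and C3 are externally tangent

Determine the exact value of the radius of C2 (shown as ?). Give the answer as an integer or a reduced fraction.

11/3

1. [ext C1·C2]  r_C2² + 36r_C2 − 1309/9 = 0  ⇒  r_C2 = 11/3 (r>0 drops 1)
2. [ext C2·C3]  r_C2² + 10r_C2 − 451/9 = 0  ⇒  r_C2 = 11/3 (r>0 drops 1)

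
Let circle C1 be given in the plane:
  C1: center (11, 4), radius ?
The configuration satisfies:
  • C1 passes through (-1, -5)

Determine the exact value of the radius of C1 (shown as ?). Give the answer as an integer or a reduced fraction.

15

1. [C1∋P]  r_C1² − 225 = 0  ⇒  r_C1 = 15 (r>0 drops 1)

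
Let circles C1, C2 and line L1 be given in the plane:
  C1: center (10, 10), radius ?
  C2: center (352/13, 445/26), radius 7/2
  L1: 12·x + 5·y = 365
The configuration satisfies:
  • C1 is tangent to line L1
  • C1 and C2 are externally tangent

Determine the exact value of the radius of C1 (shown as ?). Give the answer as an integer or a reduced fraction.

15

1. [C1‖L1]  r_C1² − 225 = 0  ⇒  r_C1 = 15 (r>0 drops 1)
2. [ext C1·C2]  r_C1² + 7r_C1 − 330 = 0  ⇒  r_C1 = 15 (r>0 drops 1)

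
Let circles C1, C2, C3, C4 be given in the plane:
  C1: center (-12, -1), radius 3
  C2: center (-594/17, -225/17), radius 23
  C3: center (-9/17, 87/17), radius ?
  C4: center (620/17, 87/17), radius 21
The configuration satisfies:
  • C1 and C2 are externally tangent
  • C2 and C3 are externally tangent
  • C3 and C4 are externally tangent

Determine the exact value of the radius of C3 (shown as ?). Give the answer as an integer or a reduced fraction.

1. [ext C2·C3]  r_C3² + 46r_C3 − 992 = 0  ⇒  r_C3 = 16 (r>0 drops 1)
2. [ext C3·C4]  r_C3² + 42r_C3 − 928 = 0  ⇒  r_C3 = 16 (r>0 drops 1)

16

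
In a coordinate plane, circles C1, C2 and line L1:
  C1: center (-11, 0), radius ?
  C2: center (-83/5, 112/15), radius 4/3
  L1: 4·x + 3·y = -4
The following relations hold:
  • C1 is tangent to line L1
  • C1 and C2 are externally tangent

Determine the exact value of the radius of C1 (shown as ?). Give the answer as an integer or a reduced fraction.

8

1. [C1‖L1]  r_C1² − 64 = 0  ⇒  r_C1 = 8 (r>0 drops 1)
2. [ext C1·C2]  r_C1² + (8/3)r_C1 − 256/3 = 0  ⇒  r_C1 = 8 (r>0 drops 1)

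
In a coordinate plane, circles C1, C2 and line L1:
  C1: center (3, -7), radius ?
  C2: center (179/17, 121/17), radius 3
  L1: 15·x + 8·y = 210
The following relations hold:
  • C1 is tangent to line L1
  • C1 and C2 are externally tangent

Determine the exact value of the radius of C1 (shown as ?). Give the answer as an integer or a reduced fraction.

1. [C1‖L1]  r_C1² − 169 = 0  ⇒  r_C1 = 13 (r>0 drops 1)
2. [ext C1·C2]  r_C1² + 6r_C1 − 247 = 0  ⇒  r_C1 = 13 (r>0 drops 1)

13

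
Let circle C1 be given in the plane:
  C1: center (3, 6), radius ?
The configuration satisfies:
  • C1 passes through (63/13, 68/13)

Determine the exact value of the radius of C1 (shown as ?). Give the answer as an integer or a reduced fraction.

1. [C1∋P]  r_C1² − 4 = 0  ⇒  r_C1 = 2 (r>0 drops 1)

2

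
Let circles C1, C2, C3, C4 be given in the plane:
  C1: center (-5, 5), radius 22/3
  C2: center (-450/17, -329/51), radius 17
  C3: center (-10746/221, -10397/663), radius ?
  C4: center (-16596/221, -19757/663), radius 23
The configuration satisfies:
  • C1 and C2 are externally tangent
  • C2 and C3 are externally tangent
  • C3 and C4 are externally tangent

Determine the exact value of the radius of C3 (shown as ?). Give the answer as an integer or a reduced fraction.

7

1. [ext C2·C3]  r_C3² + 34r_C3 − 287 = 0  ⇒  r_C3 = 7 (r>0 drops 1)
2. [ext C3·C4]  r_C3² + 46r_C3 − 371 = 0  ⇒  r_C3 = 7 (r>0 drops 1)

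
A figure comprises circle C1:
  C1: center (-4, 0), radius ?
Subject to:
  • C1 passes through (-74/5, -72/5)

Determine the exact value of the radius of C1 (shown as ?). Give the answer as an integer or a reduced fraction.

18

1. [C1∋P]  r_C1² − 324 = 0  ⇒  r_C1 = 18 (r>0 drops 1)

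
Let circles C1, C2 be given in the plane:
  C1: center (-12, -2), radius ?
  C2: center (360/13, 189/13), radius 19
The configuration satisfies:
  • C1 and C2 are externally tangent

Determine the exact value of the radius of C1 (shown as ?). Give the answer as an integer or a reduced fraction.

24

1. [ext C1·C2]  r_C1² + 38r_C1 − 1488 = 0  ⇒  r_C1 = 24 (r>0 drops 1)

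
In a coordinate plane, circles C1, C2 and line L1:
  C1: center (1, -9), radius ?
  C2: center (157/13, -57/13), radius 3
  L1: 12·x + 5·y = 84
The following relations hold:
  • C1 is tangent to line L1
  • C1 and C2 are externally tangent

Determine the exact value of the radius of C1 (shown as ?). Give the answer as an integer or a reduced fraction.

1. [C1‖L1]  r_C1² − 81 = 0  ⇒  r_C1 = 9 (r>0 drops 1)
2. [ext C1·C2]  r_C1² + 6r_C1 − 135 = 0  ⇒  r_C1 = 9 (r>0 drops 1)

9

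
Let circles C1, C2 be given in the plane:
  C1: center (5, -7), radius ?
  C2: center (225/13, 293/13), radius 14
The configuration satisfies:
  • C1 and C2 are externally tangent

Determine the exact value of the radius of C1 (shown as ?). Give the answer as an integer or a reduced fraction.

1. [ext C1·C2]  r_C1² + 28r_C1 − 828 = 0  ⇒  r_C1 = 18 (r>0 drops 1)

18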